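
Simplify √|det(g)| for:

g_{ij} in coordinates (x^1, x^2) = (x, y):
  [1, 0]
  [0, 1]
det(g) = 1
√|det(g)| = 1
Volume element: dV = 1 dx dy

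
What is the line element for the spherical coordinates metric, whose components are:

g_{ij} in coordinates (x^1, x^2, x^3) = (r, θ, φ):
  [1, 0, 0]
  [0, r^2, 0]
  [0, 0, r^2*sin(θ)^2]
ds^2 = g_{ij} dx^i dx^j; only the non-zero components contribute.
ds^2 = dr^2 + r^2 dθ^2 + r^2*sin(θ)^2 dφ^2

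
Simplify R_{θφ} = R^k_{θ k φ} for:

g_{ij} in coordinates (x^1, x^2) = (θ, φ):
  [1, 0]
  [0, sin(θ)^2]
Non-zero Christoffel symbols (Γ^k_{ij} = Γ^k_{ji}):
Γ^θ_{φ φ} = -sin(2*θ)/2
Γ^φ_{θ φ} = 1/tan(θ)
R^θ_{θ θ φ} = 0 (a repeated index in an antisymmetric pair)
R^φ_{θ φ φ} = 0 (a repeated index in an antisymmetric pair)
R_{θφ} = R^θ_{θ θ φ} + R^φ_{θ φ φ} = (0) + (0) = 0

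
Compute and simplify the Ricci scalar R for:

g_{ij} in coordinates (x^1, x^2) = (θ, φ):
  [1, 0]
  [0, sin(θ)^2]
Non-zero Christoffel symbols (Γ^k_{ij} = Γ^k_{ji}):
Γ^θ_{φ φ} = -sin(2*θ)/2
Γ^φ_{θ φ} = 1/tan(θ)
Ricci tensor (R_{ij} = R^k_{ikj}): R_{θθ} = 1, R_{θφ} = 0, R_{φφ} = sin(θ)^2
Inverse metric: g^{θθ} = 1, g^{φφ} = 1/sin(θ)^2
R = g^{ij} R_{ij} = (1)(1) + (1/sin(θ)^2)(sin(θ)^2) = 2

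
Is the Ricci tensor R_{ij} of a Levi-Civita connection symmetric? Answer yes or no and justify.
R_{ij} = R^k_{ikj}; the pair symmetry R_{kilj} = R_{ljki} gives R_{ij} = R_{ji}.
Yes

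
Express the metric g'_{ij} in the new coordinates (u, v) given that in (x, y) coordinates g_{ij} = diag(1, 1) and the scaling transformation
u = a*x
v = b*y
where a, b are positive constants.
Invert the transformation: x = u/a, y = v/b
g'_{ij} = (∂x^k/∂x'^i)(∂x^l/∂x'^j) g_{kl}; with g_{kl} = δ_{kl} this is Σ_k (∂x^k/∂x'^i)(∂x^k/∂x'^j).
Jacobian: ∂x/∂u = 1/a, ∂x/∂v = 0, ∂y/∂u = 0, ∂y/∂v = 1/b
g'_{uu} = (1/a)(1/a) + (0)(0) = 1/a^2
g'_{uv} = (1/a)(0) + (0)(1/b) = 0
g'_{vv} = (0)(0) + (1/b)(1/b) = 1/b^2
g'_{ij} = diag(1/a^2, 1/b^2)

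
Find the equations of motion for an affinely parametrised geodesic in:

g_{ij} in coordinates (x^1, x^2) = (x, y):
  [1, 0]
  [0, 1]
Geodesic equation: d^2x^k/dλ^2 + Γ^k_{ij} (dx^i/dλ)(dx^j/dλ) = 0.
All Christoffel symbols vanish, so the geodesics are straight lines:
d^2x/dλ^2 = 0
d^2y/dλ^2 = 0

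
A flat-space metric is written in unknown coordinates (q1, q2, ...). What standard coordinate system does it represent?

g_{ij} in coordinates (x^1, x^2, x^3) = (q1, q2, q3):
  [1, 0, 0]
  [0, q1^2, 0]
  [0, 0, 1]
The line element ds^2 = dq1^2 + q1^2 dq2^2 + dq3^2 is dr^2 + r^2 dθ^2 + dz^2 with q1 = r, q2 = θ, q3 = z.
cylindrical coordinates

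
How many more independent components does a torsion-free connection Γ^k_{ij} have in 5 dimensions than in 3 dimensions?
Independent components in n dimensions: n × n(n+1)/2 = n^2(n+1)/2.
5D: 5 × 15 = 75
3D: 3 × 6 = 18
Difference = 75 - 18 = 57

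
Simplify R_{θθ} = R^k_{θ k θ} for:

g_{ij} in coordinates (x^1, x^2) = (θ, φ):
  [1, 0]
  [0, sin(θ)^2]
Non-zero Christoffel symbols (Γ^k_{ij} = Γ^k_{ji}):
Γ^θ_{φ φ} = -sin(2*θ)/2
Γ^φ_{θ φ} = 1/tan(θ)
R^θ_{θ θ θ} = 0 (a repeated index in an antisymmetric pair)
R^φ_{θ φ θ} = ∂_φ Γ^φ_{θ θ} - ∂_θ Γ^φ_{θ φ} + Γ^φ_{φ m} Γ^m_{θ θ} - Γ^φ_{θ m} Γ^m_{θ φ}
  = (0) - (-1/sin(θ)^2) + (0) - (1/tan(θ)^2) = 1
R_{θθ} = R^θ_{θ θ θ} + R^φ_{θ φ θ} = (0) + (1) = 1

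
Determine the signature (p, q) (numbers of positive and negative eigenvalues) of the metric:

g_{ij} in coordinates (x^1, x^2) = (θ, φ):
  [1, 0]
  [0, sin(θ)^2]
The metric is diagonal, so its eigenvalues are the diagonal entries: 1, sin(θ)^2 (at a generic point, where coordinate-dependent entries are positive).
2 positive, 0 negative.
(2, 0) - Riemannian (positive definite)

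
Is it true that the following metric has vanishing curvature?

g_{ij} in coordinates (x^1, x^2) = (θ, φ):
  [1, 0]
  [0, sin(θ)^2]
Non-zero Christoffel symbols:
Γ^θ_{φ φ} = -sin(2*θ)/2
Γ^φ_{θ φ} = 1/tan(θ)
Ricci tensor: R_{θθ} = 1, R_{θφ} = 0, R_{φφ} = sin(θ)^2
The Ricci tensor is non-zero, so the Riemann tensor is non-zero: not flat.
No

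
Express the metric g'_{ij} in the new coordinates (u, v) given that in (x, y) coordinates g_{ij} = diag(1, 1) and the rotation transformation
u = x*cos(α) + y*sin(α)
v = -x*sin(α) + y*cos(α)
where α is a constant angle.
Invert the transformation: x = u*cos(α) - v*sin(α), y = u*sin(α) + v*cos(α)
g'_{ij} = (∂x^k/∂x'^i)(∂x^l/∂x'^j) g_{kl}; with g_{kl} = δ_{kl} this is Σ_k (∂x^k/∂x'^i)(∂x^k/∂x'^j).
Jacobian: ∂x/∂u = cos(α), ∂x/∂v = -sin(α), ∂y/∂u = sin(α), ∂y/∂v = cos(α)
g'_{uu} = (cos(α))(cos(α)) + (sin(α))(sin(α)) = 1
g'_{uv} = (cos(α))(-sin(α)) + (sin(α))(cos(α)) = 0
g'_{vv} = (-sin(α))(-sin(α)) + (cos(α))(cos(α)) = 1
g'_{ij} = diag(1, 1)
The Euclidean metric is invariant under rotations.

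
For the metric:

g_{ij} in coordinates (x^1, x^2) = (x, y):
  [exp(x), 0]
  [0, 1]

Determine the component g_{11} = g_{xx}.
With x^1 = x, x^2 = y, g_{11} = g_{xx} is the row-1, column-1 entry of the matrix.
g_{11} = exp(x)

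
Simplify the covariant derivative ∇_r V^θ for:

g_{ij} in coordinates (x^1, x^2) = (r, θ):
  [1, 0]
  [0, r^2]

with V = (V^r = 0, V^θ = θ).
Non-zero Christoffel symbols:
Γ^r_{θ θ} = -r
Γ^θ_{r θ} = 1/r
∇_r V^θ = ∂_r V^θ + Γ^θ_{r j} V^j
  = (0) + (0)(0) + (1/r)(θ)
  = θ/r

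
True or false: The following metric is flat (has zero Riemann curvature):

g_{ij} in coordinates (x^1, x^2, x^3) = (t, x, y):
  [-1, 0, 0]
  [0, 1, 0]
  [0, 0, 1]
All metric components are constant, so every Christoffel symbol vanishes and R^i_{jkl} = 0.
True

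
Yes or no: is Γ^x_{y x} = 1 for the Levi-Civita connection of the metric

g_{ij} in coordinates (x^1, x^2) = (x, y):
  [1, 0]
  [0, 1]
Γ^x_{y x} = (1/2) g^{xx} (∂_y g_{xx} + ∂_x g_{xy} - ∂_x g_{yx}) = (1/2)(1)((0) + (0) - (0)) = 0
This differs from the proposed value 1.
No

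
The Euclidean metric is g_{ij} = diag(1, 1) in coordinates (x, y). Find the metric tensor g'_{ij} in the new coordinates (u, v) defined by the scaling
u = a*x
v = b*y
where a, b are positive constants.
Invert the transformation: x = u/a, y = v/b
g'_{ij} = (∂x^k/∂x'^i)(∂x^l/∂x'^j) g_{kl}; with g_{kl} = δ_{kl} this is Σ_k (∂x^k/∂x'^i)(∂x^k/∂x'^j).
Jacobian: ∂x/∂u = 1/a, ∂x/∂v = 0, ∂y/∂u = 0, ∂y/∂v = 1/b
g'_{uu} = (1/a)(1/a) + (0)(0) = 1/a^2
g'_{uv} = (1/a)(0) + (0)(1/b) = 0
g'_{vv} = (0)(0) + (1/b)(1/b) = 1/b^2
g'_{ij} = diag(1/a^2, 1/b^2)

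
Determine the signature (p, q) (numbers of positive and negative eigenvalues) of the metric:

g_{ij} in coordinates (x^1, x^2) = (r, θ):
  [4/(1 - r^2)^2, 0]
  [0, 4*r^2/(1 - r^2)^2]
The metric is diagonal, so its eigenvalues are the diagonal entries: 4/(1 - r^2)^2, 4*r^2/(1 - r^2)^2 (at a generic point, where coordinate-dependent entries are positive).
2 positive, 0 negative.
(2, 0) - Riemannian (positive definite)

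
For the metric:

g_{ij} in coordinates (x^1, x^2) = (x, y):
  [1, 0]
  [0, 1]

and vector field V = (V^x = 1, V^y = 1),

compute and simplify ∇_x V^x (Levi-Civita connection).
All Christoffel symbols are zero.
∇_x V^x = ∂_x V^x + Γ^x_{x j} V^j
  = (0) + (0)(1) + (0)(1)
  = 0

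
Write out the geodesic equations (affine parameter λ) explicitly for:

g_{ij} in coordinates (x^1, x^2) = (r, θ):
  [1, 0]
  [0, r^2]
Geodesic equation: d^2x^k/dλ^2 + Γ^k_{ij} (dx^i/dλ)(dx^j/dλ) = 0.
Non-zero Christoffel symbols:
Γ^r_{θ θ} = -r
Γ^θ_{r θ} = 1/r
Substituting (the symmetric pair Γ^k_{ij}, Γ^k_{ji} combines into a factor 2):
d^2r/dλ^2 - r (dθ/dλ)^2 = 0
d^2θ/dλ^2 + (2/r) (dr/dλ)(dθ/dλ) = 0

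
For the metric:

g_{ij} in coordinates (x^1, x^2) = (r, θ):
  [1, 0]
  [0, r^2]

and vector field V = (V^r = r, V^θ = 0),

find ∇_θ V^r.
Non-zero Christoffel symbols:
Γ^r_{θ θ} = -r
Γ^θ_{r θ} = 1/r
∇_θ V^r = ∂_θ V^r + Γ^r_{θ j} V^j
  = (0) + (0)(r) + (-r)(0)
  = 0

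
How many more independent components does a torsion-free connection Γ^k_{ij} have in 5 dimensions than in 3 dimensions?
Independent components in n dimensions: n × n(n+1)/2 = n^2(n+1)/2.
5D: 5 × 15 = 75
3D: 3 × 6 = 18
Difference = 75 - 18 = 57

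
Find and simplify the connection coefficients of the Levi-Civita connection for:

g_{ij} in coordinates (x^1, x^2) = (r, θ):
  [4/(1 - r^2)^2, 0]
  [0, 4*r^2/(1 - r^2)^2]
Using Γ^k_{ij} = (1/2) g^{km} (∂_i g_{mj} + ∂_j g_{mi} - ∂_m g_{ij}); the metric is diagonal, so only the m = k term contributes.
Non-zero symbols (using the symmetry Γ^k_{ij} = Γ^k_{ji}):
Γ^r_{r r} = (1/2) g^{rr} (∂_r g_{rr} + ∂_r g_{rr} - ∂_r g_{rr}) = (1/2)((1 - r^2)^2/4)((16*r/(1 - r^2)^3) + (16*r/(1 - r^2)^3) - (16*r/(1 - r^2)^3)) = 2*r/(1 - r^2)
Γ^r_{θ θ} = (1/2) g^{rr} (∂_θ g_{rθ} + ∂_θ g_{rθ} - ∂_r g_{θθ}) = (1/2)((1 - r^2)^2/4)((0) + (0) - (-8*(r^3 + r)/(r^2 - 1)^3)) = (r^3 + r)/(r^2 - 1)
Γ^θ_{r θ} = (1/2) g^{θθ} (∂_r g_{θθ} + ∂_θ g_{θr} - ∂_θ g_{rθ}) = (1/2)((1 - r^2)^2/(4*r^2))((-8*(r^3 + r)/(r^2 - 1)^3) + (0) - (0)) = (-r^2 - 1)/(r^3 - r)
All other Christoffel symbols are zero.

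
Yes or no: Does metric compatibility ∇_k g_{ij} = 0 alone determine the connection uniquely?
One also needs vanishing torsion; metric compatibility plus torsion-freeness singles out the Levi-Civita connection.
No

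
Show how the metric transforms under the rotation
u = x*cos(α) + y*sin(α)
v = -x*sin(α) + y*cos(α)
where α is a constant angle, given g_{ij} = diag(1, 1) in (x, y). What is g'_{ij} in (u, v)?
Invert the transformation: x = u*cos(α) - v*sin(α), y = u*sin(α) + v*cos(α)
g'_{ij} = (∂x^k/∂x'^i)(∂x^l/∂x'^j) g_{kl}; with g_{kl} = δ_{kl} this is Σ_k (∂x^k/∂x'^i)(∂x^k/∂x'^j).
Jacobian: ∂x/∂u = cos(α), ∂x/∂v = -sin(α), ∂y/∂u = sin(α), ∂y/∂v = cos(α)
g'_{uu} = (cos(α))(cos(α)) + (sin(α))(sin(α)) = 1
g'_{uv} = (cos(α))(-sin(α)) + (sin(α))(cos(α)) = 0
g'_{vv} = (-sin(α))(-sin(α)) + (cos(α))(cos(α)) = 1
g'_{ij} = diag(1, 1)
The Euclidean metric is invariant under rotations.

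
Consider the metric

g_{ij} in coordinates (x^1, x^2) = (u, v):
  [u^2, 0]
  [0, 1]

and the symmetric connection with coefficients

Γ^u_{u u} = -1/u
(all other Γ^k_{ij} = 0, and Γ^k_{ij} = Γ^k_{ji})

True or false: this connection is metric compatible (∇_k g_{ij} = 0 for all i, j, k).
Using ∇_k g_{ij} = ∂_k g_{ij} - Γ^m_{ki} g_{mj} - Γ^m_{kj} g_{im}:
∇_u g_{uu} = (2*u) - (-u) - (-u) = 4*u ≠ 0
So the connection is not metric compatible (it is not the Levi-Civita connection).
False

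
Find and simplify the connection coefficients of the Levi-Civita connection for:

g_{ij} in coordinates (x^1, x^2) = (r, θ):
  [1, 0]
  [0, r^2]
Using Γ^k_{ij} = (1/2) g^{km} (∂_i g_{mj} + ∂_j g_{mi} - ∂_m g_{ij}); the metric is diagonal, so only the m = k term contributes.
Non-zero symbols (using the symmetry Γ^k_{ij} = Γ^k_{ji}):
Γ^r_{θ θ} = (1/2) g^{rr} (∂_θ g_{rθ} + ∂_θ g_{rθ} - ∂_r g_{θθ}) = (1/2)(1)((0) + (0) - (2*r)) = -r
Γ^θ_{r θ} = (1/2) g^{θθ} (∂_r g_{θθ} + ∂_θ g_{θr} - ∂_θ g_{rθ}) = (1/2)(1/r^2)((2*r) + (0) - (0)) = 1/r
All other Christoffel symbols are zero.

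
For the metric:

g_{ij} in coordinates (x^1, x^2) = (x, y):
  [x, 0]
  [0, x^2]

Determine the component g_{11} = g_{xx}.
With x^1 = x, x^2 = y, g_{11} = g_{xx} is the row-1, column-1 entry of the matrix.
g_{11} = x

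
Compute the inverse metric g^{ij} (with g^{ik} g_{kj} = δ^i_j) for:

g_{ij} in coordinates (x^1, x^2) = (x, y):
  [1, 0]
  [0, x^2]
The metric is diagonal, so g^{ij} is diagonal with entries 1/g_{ii}: diag(1, 1/(x^2)).
g^{ij}:
  [1, 0]
  [0, 1/x^2]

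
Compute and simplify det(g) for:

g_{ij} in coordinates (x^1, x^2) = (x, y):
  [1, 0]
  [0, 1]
For a 2×2 metric: det(g) = g_{11}·g_{22} - g_{12}·g_{21}
= (1)·(1) - (0)·(0)
= 1 - 0
det(g) = 1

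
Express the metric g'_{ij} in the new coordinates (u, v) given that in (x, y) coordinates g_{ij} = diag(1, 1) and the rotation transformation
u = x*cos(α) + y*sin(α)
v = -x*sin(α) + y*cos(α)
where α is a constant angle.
Invert the transformation: x = u*cos(α) - v*sin(α), y = u*sin(α) + v*cos(α)
g'_{ij} = (∂x^k/∂x'^i)(∂x^l/∂x'^j) g_{kl}; with g_{kl} = δ_{kl} this is Σ_k (∂x^k/∂x'^i)(∂x^k/∂x'^j).
Jacobian: ∂x/∂u = cos(α), ∂x/∂v = -sin(α), ∂y/∂u = sin(α), ∂y/∂v = cos(α)
g'_{uu} = (cos(α))(cos(α)) + (sin(α))(sin(α)) = 1
g'_{uv} = (cos(α))(-sin(α)) + (sin(α))(cos(α)) = 0
g'_{vv} = (-sin(α))(-sin(α)) + (cos(α))(cos(α)) = 1
g'_{ij} = diag(1, 1)
The Euclidean metric is invariant under rotations.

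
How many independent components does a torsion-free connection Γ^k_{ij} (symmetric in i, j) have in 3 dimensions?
Γ^k_{ij} has n choices for the upper index and n(n+1)/2 independent symmetric lower index pairs.
Total = 3 × 3×4/2 = 3 × 6 = 18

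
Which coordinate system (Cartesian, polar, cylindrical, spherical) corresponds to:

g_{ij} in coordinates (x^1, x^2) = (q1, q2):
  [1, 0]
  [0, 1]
All components are constant and the metric is the identity, i.e. orthonormal rectilinear coordinates.
Cartesian (2D) coordinates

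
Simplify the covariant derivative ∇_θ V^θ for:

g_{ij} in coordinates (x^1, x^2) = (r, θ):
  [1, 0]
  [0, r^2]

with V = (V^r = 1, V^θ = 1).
Non-zero Christoffel symbols:
Γ^r_{θ θ} = -r
Γ^θ_{r θ} = 1/r
∇_θ V^θ = ∂_θ V^θ + Γ^θ_{θ j} V^j
  = (0) + (1/r)(1) + (0)(1)
  = 1/r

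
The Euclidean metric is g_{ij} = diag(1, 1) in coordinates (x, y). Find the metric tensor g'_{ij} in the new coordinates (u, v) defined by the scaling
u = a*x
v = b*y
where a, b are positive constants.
Invert the transformation: x = u/a, y = v/b
g'_{ij} = (∂x^k/∂x'^i)(∂x^l/∂x'^j) g_{kl}; with g_{kl} = δ_{kl} this is Σ_k (∂x^k/∂x'^i)(∂x^k/∂x'^j).
Jacobian: ∂x/∂u = 1/a, ∂x/∂v = 0, ∂y/∂u = 0, ∂y/∂v = 1/b
g'_{uu} = (1/a)(1/a) + (0)(0) = 1/a^2
g'_{uv} = (1/a)(0) + (0)(1/b) = 0
g'_{vv} = (0)(0) + (1/b)(1/b) = 1/b^2
g'_{ij} = diag(1/a^2, 1/b^2)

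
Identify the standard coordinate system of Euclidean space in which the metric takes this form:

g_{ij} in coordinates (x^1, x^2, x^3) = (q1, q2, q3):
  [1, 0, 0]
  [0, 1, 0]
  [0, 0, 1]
All components are constant and the metric is the identity, i.e. orthonormal rectilinear coordinates.
Cartesian (3D) coordinates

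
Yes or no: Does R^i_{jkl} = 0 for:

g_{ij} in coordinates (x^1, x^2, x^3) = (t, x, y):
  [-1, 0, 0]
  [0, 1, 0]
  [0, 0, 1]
All metric components are constant, so every Christoffel symbol vanishes and R^i_{jkl} = 0.
Yes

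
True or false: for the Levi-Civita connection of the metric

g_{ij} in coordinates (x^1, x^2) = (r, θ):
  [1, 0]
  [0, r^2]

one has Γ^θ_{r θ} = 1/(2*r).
Γ^θ_{r θ} = (1/2) g^{θθ} (∂_r g_{θθ} + ∂_θ g_{θr} - ∂_θ g_{rθ}) = (1/2)(1/r^2)((2*r) + (0) - (0)) = 1/r
This differs from the proposed value 1/(2*r).
False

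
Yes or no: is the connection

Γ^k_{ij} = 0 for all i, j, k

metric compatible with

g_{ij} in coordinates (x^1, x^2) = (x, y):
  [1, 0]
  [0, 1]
Using ∇_k g_{ij} = ∂_k g_{ij} - Γ^m_{ki} g_{mj} - Γ^m_{kj} g_{im}:
e.g. ∇_y g_{yy} = (0) - (0) - (0) = 0
Every component ∇_k g_{ij} vanishes: the connection is metric compatible.
Yes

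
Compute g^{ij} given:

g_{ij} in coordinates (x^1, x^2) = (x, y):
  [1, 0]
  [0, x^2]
The metric is diagonal, so g^{ij} is diagonal with entries 1/g_{ii}: diag(1, 1/(x^2)).
g^{ij}:
  [1, 0]
  [0, 1/x^2]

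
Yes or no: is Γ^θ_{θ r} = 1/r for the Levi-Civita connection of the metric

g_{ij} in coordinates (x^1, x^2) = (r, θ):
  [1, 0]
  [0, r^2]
Γ^θ_{θ r} = (1/2) g^{θθ} (∂_θ g_{θr} + ∂_r g_{θθ} - ∂_θ g_{θr}) = (1/2)(1/r^2)((0) + (2*r) - (0)) = 1/r
This equals the proposed value 1/r.
Yes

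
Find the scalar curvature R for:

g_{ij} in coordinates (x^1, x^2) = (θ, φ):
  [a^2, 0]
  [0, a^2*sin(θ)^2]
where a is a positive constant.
Non-zero Christoffel symbols (Γ^k_{ij} = Γ^k_{ji}):
Γ^θ_{φ φ} = -sin(2*θ)/2
Γ^φ_{θ φ} = 1/tan(θ)
Ricci tensor (R_{ij} = R^k_{ikj}): R_{θθ} = 1, R_{θφ} = 0, R_{φφ} = sin(θ)^2
Inverse metric: g^{θθ} = 1/a^2, g^{φφ} = 1/(a^2*sin(θ)^2)
R = g^{ij} R_{ij} = (1/a^2)(1) + (1/(a^2*sin(θ)^2))(sin(θ)^2) = 2/a^2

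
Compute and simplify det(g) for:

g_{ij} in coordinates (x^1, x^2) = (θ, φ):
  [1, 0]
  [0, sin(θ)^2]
For a 2×2 metric: det(g) = g_{11}·g_{22} - g_{12}·g_{21}
= (1)·(sin(θ)^2) - (0)·(0)
= sin(θ)^2 - 0
det(g) = sin(θ)^2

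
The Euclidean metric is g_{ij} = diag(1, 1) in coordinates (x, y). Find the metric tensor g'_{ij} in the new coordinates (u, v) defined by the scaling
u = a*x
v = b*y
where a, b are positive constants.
Invert the transformation: x = u/a, y = v/b
g'_{ij} = (∂x^k/∂x'^i)(∂x^l/∂x'^j) g_{kl}; with g_{kl} = δ_{kl} this is Σ_k (∂x^k/∂x'^i)(∂x^k/∂x'^j).
Jacobian: ∂x/∂u = 1/a, ∂x/∂v = 0, ∂y/∂u = 0, ∂y/∂v = 1/b
g'_{uu} = (1/a)(1/a) + (0)(0) = 1/a^2
g'_{uv} = (1/a)(0) + (0)(1/b) = 0
g'_{vv} = (0)(0) + (1/b)(1/b) = 1/b^2
g'_{ij} = diag(1/a^2, 1/b^2)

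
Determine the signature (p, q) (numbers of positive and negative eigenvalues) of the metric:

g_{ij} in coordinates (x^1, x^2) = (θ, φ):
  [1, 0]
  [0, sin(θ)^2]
The metric is diagonal, so its eigenvalues are the diagonal entries: 1, sin(θ)^2 (at a generic point, where coordinate-dependent entries are positive).
2 positive, 0 negative.
(2, 0) - Riemannian (positive definite)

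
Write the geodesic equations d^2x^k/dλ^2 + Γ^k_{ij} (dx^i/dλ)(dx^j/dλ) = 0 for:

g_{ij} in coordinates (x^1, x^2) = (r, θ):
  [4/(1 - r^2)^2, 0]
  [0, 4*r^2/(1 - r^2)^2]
Geodesic equation: d^2x^k/dλ^2 + Γ^k_{ij} (dx^i/dλ)(dx^j/dλ) = 0.
Non-zero Christoffel symbols:
Γ^r_{r r} = 2*r/(1 - r^2)
Γ^r_{θ θ} = (r^3 + r)/(r^2 - 1)
Γ^θ_{r θ} = (-r^2 - 1)/(r^3 - r)
Substituting (the symmetric pair Γ^k_{ij}, Γ^k_{ji} combines into a factor 2):
d^2r/dλ^2 + (2*r/(1 - r^2)) (dr/dλ)^2 + ((r^3 + r)/(r^2 - 1)) (dθ/dλ)^2 = 0
d^2θ/dλ^2 + ((-2*r^2 - 2)/(r^3 - r)) (dr/dλ)(dθ/dλ) = 0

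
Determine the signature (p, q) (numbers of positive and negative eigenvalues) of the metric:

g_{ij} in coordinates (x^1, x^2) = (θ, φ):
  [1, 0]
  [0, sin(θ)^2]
The metric is diagonal, so its eigenvalues are the diagonal entries: 1, sin(θ)^2 (at a generic point, where coordinate-dependent entries are positive).
2 positive, 0 negative.
(2, 0) - Riemannian (positive definite)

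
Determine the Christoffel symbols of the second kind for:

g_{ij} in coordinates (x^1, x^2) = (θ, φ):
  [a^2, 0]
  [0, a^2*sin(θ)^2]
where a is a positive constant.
Using Γ^k_{ij} = (1/2) g^{km} (∂_i g_{mj} + ∂_j g_{mi} - ∂_m g_{ij}); the metric is diagonal, so only the m = k term contributes.
Non-zero symbols (using the symmetry Γ^k_{ij} = Γ^k_{ji}):
Γ^θ_{φ φ} = (1/2) g^{θθ} (∂_φ g_{θφ} + ∂_φ g_{θφ} - ∂_θ g_{φφ}) = (1/2)(1/a^2)((0) + (0) - (a^2*sin(2*θ))) = -sin(2*θ)/2
Γ^φ_{θ φ} = (1/2) g^{φφ} (∂_θ g_{φφ} + ∂_φ g_{φθ} - ∂_φ g_{θφ}) = (1/2)(1/(a^2*sin(θ)^2))((a^2*sin(2*θ)) + (0) - (0)) = 1/tan(θ)
All other Christoffel symbols are zero.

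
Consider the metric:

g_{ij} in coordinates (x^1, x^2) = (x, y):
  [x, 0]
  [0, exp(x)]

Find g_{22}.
With x^1 = x, x^2 = y, g_{22} = g_{yy} is the row-2, column-2 entry of the matrix.
g_{22} = exp(x)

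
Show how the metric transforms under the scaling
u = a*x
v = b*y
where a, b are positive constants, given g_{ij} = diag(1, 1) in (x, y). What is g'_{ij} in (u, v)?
Invert the transformation: x = u/a, y = v/b
g'_{ij} = (∂x^k/∂x'^i)(∂x^l/∂x'^j) g_{kl}; with g_{kl} = δ_{kl} this is Σ_k (∂x^k/∂x'^i)(∂x^k/∂x'^j).
Jacobian: ∂x/∂u = 1/a, ∂x/∂v = 0, ∂y/∂u = 0, ∂y/∂v = 1/b
g'_{uu} = (1/a)(1/a) + (0)(0) = 1/a^2
g'_{uv} = (1/a)(0) + (0)(1/b) = 0
g'_{vv} = (0)(0) + (1/b)(1/b) = 1/b^2
g'_{ij} = diag(1/a^2, 1/b^2)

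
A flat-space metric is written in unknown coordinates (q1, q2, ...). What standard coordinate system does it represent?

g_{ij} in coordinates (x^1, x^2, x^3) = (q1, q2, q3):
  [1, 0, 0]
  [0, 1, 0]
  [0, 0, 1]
All components are constant and the metric is the identity, i.e. orthonormal rectilinear coordinates.
Cartesian (3D) coordinates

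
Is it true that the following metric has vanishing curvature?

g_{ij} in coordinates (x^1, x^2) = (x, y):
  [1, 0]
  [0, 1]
All metric components are constant, so every Christoffel symbol vanishes and R^i_{jkl} = 0.
Yes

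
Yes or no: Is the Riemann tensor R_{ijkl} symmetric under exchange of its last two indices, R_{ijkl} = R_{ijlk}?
It is antisymmetric in the last pair: R_{ijkl} = -R_{ijlk}.
No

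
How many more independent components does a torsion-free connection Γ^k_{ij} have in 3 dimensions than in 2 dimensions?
Independent components in n dimensions: n × n(n+1)/2 = n^2(n+1)/2.
3D: 3 × 6 = 18
2D: 2 × 3 = 6
Difference = 18 - 6 = 12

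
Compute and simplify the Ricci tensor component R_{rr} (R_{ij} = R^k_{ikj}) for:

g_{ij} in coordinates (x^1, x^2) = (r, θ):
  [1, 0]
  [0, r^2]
Non-zero Christoffel symbols (Γ^k_{ij} = Γ^k_{ji}):
Γ^r_{θ θ} = -r
Γ^θ_{r θ} = 1/r
R^r_{r r r} = 0 (a repeated index in an antisymmetric pair)
R^θ_{r θ r} = ∂_θ Γ^θ_{r r} - ∂_r Γ^θ_{r θ} + Γ^θ_{θ m} Γ^m_{r r} - Γ^θ_{r m} Γ^m_{r θ}
  = (0) - (-1/r^2) + (0) - (1/r^2) = 0
R_{rr} = R^r_{r r r} + R^θ_{r θ r} = (0) + (0) = 0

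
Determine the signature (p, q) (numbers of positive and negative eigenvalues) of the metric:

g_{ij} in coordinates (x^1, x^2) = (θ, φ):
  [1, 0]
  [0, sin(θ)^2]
The metric is diagonal, so its eigenvalues are the diagonal entries: 1, sin(θ)^2 (at a generic point, where coordinate-dependent entries are positive).
2 positive, 0 negative.
(2, 0) - Riemannian (positive definite)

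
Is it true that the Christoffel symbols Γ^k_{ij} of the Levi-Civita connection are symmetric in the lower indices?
The Levi-Civita connection is torsion-free, which is exactly Γ^k_{ij} = Γ^k_{ji}.
Yes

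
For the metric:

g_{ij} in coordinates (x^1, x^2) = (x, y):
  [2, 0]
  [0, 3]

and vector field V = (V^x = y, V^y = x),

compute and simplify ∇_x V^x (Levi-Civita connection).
All Christoffel symbols are zero.
∇_x V^x = ∂_x V^x + Γ^x_{x j} V^j
  = (0) + (0)(y) + (0)(x)
  = 0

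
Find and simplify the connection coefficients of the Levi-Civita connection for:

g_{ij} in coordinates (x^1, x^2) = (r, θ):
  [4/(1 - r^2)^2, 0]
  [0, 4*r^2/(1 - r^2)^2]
Using Γ^k_{ij} = (1/2) g^{km} (∂_i g_{mj} + ∂_j g_{mi} - ∂_m g_{ij}); the metric is diagonal, so only the m = k term contributes.
Non-zero symbols (using the symmetry Γ^k_{ij} = Γ^k_{ji}):
Γ^r_{r r} = (1/2) g^{rr} (∂_r g_{rr} + ∂_r g_{rr} - ∂_r g_{rr}) = (1/2)((1 - r^2)^2/4)((16*r/(1 - r^2)^3) + (16*r/(1 - r^2)^3) - (16*r/(1 - r^2)^3)) = 2*r/(1 - r^2)
Γ^r_{θ θ} = (1/2) g^{rr} (∂_θ g_{rθ} + ∂_θ g_{rθ} - ∂_r g_{θθ}) = (1/2)((1 - r^2)^2/4)((0) + (0) - (-8*(r^3 + r)/(r^2 - 1)^3)) = (r^3 + r)/(r^2 - 1)
Γ^θ_{r θ} = (1/2) g^{θθ} (∂_r g_{θθ} + ∂_θ g_{θr} - ∂_θ g_{rθ}) = (1/2)((1 - r^2)^2/(4*r^2))((-8*(r^3 + r)/(r^2 - 1)^3) + (0) - (0)) = (-r^2 - 1)/(r^3 - r)
All other Christoffel symbols are zero.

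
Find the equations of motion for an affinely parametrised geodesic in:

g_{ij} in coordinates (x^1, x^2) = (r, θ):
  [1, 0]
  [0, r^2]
Geodesic equation: d^2x^k/dλ^2 + Γ^k_{ij} (dx^i/dλ)(dx^j/dλ) = 0.
Non-zero Christoffel symbols:
Γ^r_{θ θ} = -r
Γ^θ_{r θ} = 1/r
Substituting (the symmetric pair Γ^k_{ij}, Γ^k_{ji} combines into a factor 2):
d^2r/dλ^2 - r (dθ/dλ)^2 = 0
d^2θ/dλ^2 + (2/r) (dr/dλ)(dθ/dλ) = 0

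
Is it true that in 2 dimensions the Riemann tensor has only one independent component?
The number of independent components is n^2(n^2-1)/12 = 4·3/12 = 1 for n = 2 (e.g. R_{1212}).
Yes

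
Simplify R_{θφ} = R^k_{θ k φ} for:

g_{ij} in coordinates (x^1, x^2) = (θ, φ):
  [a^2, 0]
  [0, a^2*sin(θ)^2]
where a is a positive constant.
Non-zero Christoffel symbols (Γ^k_{ij} = Γ^k_{ji}):
Γ^θ_{φ φ} = -sin(2*θ)/2
Γ^φ_{θ φ} = 1/tan(θ)
R^θ_{θ θ φ} = 0 (a repeated index in an antisymmetric pair)
R^φ_{θ φ φ} = 0 (a repeated index in an antisymmetric pair)
R_{θφ} = R^θ_{θ θ φ} + R^φ_{θ φ φ} = (0) + (0) = 0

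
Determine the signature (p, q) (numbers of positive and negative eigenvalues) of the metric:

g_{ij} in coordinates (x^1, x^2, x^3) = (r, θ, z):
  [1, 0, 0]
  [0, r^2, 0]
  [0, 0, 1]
The metric is diagonal, so its eigenvalues are the diagonal entries: 1, r^2, 1 (at a generic point, where coordinate-dependent entries are positive).
3 positive, 0 negative.
(3, 0) - Riemannian (positive definite)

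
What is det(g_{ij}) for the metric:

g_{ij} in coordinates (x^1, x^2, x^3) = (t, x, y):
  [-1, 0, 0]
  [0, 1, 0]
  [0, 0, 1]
Diagonal metric: det(g) = g_{11}·g_{22}·g_{33}
= (-1)·(1)·(1)
det(g) = -1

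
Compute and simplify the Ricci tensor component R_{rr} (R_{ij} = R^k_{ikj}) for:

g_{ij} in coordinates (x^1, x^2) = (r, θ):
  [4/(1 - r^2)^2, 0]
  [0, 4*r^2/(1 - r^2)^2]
Non-zero Christoffel symbols (Γ^k_{ij} = Γ^k_{ji}):
Γ^r_{r r} = 2*r/(1 - r^2)
Γ^r_{θ θ} = (r^3 + r)/(r^2 - 1)
Γ^θ_{r θ} = (-r^2 - 1)/(r^3 - r)
R^r_{r r r} = 0 (a repeated index in an antisymmetric pair)
R^θ_{r θ r} = ∂_θ Γ^θ_{r r} - ∂_r Γ^θ_{r θ} + Γ^θ_{θ m} Γ^m_{r r} - Γ^θ_{r m} Γ^m_{r θ}
  = (0) - ((r^4 + 4*r^2 - 1)/(r^3 - r)^2) + (2*(r^2 + 1)/(r^2 - 1)^2) - ((r^2 + 1)^2/(r^3 - r)^2) = -4/(r^2 - 1)^2
R_{rr} = R^r_{r r r} + R^θ_{r θ r} = (0) + (-4/(r^2 - 1)^2) = -4/(r^2 - 1)^2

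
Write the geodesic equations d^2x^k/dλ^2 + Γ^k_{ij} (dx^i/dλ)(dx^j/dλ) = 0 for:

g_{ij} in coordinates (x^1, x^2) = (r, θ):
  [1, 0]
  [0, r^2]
Geodesic equation: d^2x^k/dλ^2 + Γ^k_{ij} (dx^i/dλ)(dx^j/dλ) = 0.
Non-zero Christoffel symbols:
Γ^r_{θ θ} = -r
Γ^θ_{r θ} = 1/r
Substituting (the symmetric pair Γ^k_{ij}, Γ^k_{ji} combines into a factor 2):
d^2r/dλ^2 - r (dθ/dλ)^2 = 0
d^2θ/dλ^2 + (2/r) (dr/dλ)(dθ/dλ) = 0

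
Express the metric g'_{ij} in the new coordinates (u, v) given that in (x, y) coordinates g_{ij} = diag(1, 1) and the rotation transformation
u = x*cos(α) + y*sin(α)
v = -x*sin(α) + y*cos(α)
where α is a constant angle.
Invert the transformation: x = u*cos(α) - v*sin(α), y = u*sin(α) + v*cos(α)
g'_{ij} = (∂x^k/∂x'^i)(∂x^l/∂x'^j) g_{kl}; with g_{kl} = δ_{kl} this is Σ_k (∂x^k/∂x'^i)(∂x^k/∂x'^j).
Jacobian: ∂x/∂u = cos(α), ∂x/∂v = -sin(α), ∂y/∂u = sin(α), ∂y/∂v = cos(α)
g'_{uu} = (cos(α))(cos(α)) + (sin(α))(sin(α)) = 1
g'_{uv} = (cos(α))(-sin(α)) + (sin(α))(cos(α)) = 0
g'_{vv} = (-sin(α))(-sin(α)) + (cos(α))(cos(α)) = 1
g'_{ij} = diag(1, 1)
The Euclidean metric is invariant under rotations.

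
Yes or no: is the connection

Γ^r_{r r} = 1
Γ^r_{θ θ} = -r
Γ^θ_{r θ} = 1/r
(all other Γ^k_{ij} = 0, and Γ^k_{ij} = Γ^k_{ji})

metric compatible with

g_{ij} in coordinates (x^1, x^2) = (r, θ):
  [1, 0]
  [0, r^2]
Using ∇_k g_{ij} = ∂_k g_{ij} - Γ^m_{ki} g_{mj} - Γ^m_{kj} g_{im}:
∇_r g_{rr} = (0) - (1) - (1) = -2 ≠ 0
So the connection is not metric compatible (it is not the Levi-Civita connection).
No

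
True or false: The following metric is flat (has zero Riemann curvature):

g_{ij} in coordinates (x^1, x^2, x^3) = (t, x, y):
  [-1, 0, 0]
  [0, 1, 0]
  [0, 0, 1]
All metric components are constant, so every Christoffel symbol vanishes and R^i_{jkl} = 0.
True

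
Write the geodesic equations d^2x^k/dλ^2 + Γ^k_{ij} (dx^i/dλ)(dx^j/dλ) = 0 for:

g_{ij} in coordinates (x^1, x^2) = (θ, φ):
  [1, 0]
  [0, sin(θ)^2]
Geodesic equation: d^2x^k/dλ^2 + Γ^k_{ij} (dx^i/dλ)(dx^j/dλ) = 0.
Non-zero Christoffel symbols:
Γ^θ_{φ φ} = -sin(2*θ)/2
Γ^φ_{θ φ} = 1/tan(θ)
Substituting (the symmetric pair Γ^k_{ij}, Γ^k_{ji} combines into a factor 2):
d^2θ/dλ^2 - (sin(2*θ)/2) (dφ/dλ)^2 = 0
d^2φ/dλ^2 + (2/tan(θ)) (dθ/dλ)(dφ/dλ) = 0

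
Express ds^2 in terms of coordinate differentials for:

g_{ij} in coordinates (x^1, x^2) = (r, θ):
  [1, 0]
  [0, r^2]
ds^2 = g_{ij} dx^i dx^j; only the non-zero components contribute.
ds^2 = dr^2 + r^2 dθ^2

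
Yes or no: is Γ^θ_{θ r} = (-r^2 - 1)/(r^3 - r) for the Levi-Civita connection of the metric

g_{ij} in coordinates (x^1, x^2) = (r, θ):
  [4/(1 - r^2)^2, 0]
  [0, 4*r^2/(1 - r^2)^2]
Γ^θ_{θ r} = (1/2) g^{θθ} (∂_θ g_{θr} + ∂_r g_{θθ} - ∂_θ g_{θr}) = (1/2)((1 - r^2)^2/(4*r^2))((0) + (-8*(r^3 + r)/(r^2 - 1)^3) - (0)) = (-r^2 - 1)/(r^3 - r)
This equals the proposed value (-r^2 - 1)/(r^3 - r).
Yes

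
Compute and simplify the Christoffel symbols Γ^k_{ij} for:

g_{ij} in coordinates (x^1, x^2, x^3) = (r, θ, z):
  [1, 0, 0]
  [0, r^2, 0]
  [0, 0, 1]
Using Γ^k_{ij} = (1/2) g^{km} (∂_i g_{mj} + ∂_j g_{mi} - ∂_m g_{ij}); the metric is diagonal, so only the m = k term contributes.
Non-zero symbols (using the symmetry Γ^k_{ij} = Γ^k_{ji}):
Γ^r_{θ θ} = (1/2) g^{rr} (∂_θ g_{rθ} + ∂_θ g_{rθ} - ∂_r g_{θθ}) = (1/2)(1)((0) + (0) - (2*r)) = -r
Γ^θ_{r θ} = (1/2) g^{θθ} (∂_r g_{θθ} + ∂_θ g_{θr} - ∂_θ g_{rθ}) = (1/2)(1/r^2)((2*r) + (0) - (0)) = 1/r
All other Christoffel symbols are zero.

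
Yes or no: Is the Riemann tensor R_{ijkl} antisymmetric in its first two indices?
R_{ijkl} = -R_{jikl} (follows from metric compatibility).
Yes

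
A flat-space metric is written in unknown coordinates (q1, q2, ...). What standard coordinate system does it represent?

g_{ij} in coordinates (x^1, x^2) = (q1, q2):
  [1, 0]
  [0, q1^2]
The line element ds^2 = dq1^2 + q1^2 dq2^2 is dr^2 + r^2 dθ^2 with q1 = r, q2 = θ.
polar coordinates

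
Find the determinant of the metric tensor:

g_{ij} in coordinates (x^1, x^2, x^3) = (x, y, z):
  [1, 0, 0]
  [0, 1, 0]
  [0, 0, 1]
Diagonal metric: det(g) = g_{11}·g_{22}·g_{33}
= (1)·(1)·(1)
det(g) = 1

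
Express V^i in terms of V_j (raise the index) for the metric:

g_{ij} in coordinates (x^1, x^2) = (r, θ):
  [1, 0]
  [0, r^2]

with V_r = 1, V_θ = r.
Inverse metric (diagonal): g^{rr} = 1, g^{θθ} = 1/r^2
V^i = g^{ij} V_j:
V^r = (1)(1) + (0)(r) = 1
V^θ = (0)(1) + (1/r^2)(r) = 1/r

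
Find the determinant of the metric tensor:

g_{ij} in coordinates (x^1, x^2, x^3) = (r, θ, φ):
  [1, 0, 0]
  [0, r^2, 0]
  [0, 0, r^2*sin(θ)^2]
Diagonal metric: det(g) = g_{11}·g_{22}·g_{33}
= (1)·(r^2)·(r^2*sin(θ)^2)
det(g) = r^4*sin(θ)^2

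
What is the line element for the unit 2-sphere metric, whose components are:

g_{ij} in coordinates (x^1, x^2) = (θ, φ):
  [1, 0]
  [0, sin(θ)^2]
ds^2 = g_{ij} dx^i dx^j; only the non-zero components contribute.
ds^2 = dθ^2 + sin(θ)^2 dφ^2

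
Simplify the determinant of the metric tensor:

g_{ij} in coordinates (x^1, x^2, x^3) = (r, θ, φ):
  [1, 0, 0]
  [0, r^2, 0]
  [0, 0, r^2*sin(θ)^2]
Diagonal metric: det(g) = g_{11}·g_{22}·g_{33}
= (1)·(r^2)·(r^2*sin(θ)^2)
det(g) = r^4*sin(θ)^2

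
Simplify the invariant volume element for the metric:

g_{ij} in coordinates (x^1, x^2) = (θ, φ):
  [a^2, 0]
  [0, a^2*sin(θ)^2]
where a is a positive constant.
det(g) = a^4*sin(θ)^2
√|det(g)| = a^2*sin(θ) (taking 0 < θ < π so that |sin(θ)| = sin(θ))
Volume element: dV = a^2*sin(θ) dθ dφ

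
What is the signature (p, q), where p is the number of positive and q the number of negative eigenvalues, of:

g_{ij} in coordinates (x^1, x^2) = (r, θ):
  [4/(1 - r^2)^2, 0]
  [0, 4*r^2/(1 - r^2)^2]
The metric is diagonal, so its eigenvalues are the diagonal entries: 4/(1 - r^2)^2, 4*r^2/(1 - r^2)^2 (at a generic point, where coordinate-dependent entries are positive).
2 positive, 0 negative.
(2, 0) - Riemannian (positive definite)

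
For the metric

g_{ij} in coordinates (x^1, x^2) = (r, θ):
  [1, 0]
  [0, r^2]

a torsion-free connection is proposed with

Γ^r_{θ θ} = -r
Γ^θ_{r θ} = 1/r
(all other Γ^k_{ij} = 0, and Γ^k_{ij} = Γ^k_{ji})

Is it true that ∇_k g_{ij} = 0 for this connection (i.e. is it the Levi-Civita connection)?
Using ∇_k g_{ij} = ∂_k g_{ij} - Γ^m_{ki} g_{mj} - Γ^m_{kj} g_{im}:
e.g. ∇_r g_{θθ} = (2*r) - (r) - (r) = 0
Every component ∇_k g_{ij} vanishes: the connection is metric compatible.
Yes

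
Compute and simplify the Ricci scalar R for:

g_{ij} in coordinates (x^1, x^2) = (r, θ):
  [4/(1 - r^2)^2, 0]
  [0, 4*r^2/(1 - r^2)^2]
Non-zero Christoffel symbols (Γ^k_{ij} = Γ^k_{ji}):
Γ^r_{r r} = 2*r/(1 - r^2)
Γ^r_{θ θ} = (r^3 + r)/(r^2 - 1)
Γ^θ_{r θ} = (-r^2 - 1)/(r^3 - r)
Ricci tensor (R_{ij} = R^k_{ikj}): R_{rr} = -4/(r^2 - 1)^2, R_{rθ} = 0, R_{θθ} = -4*r^2/(r^2 - 1)^2
Inverse metric: g^{rr} = (1 - r^2)^2/4, g^{θθ} = (1 - r^2)^2/(4*r^2)
R = g^{ij} R_{ij} = ((1 - r^2)^2/4)(-4/(r^2 - 1)^2) + ((1 - r^2)^2/(4*r^2))(-4*r^2/(r^2 - 1)^2) = -2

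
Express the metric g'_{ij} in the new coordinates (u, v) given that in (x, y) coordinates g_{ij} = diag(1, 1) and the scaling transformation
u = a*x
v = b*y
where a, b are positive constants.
Invert the transformation: x = u/a, y = v/b
g'_{ij} = (∂x^k/∂x'^i)(∂x^l/∂x'^j) g_{kl}; with g_{kl} = δ_{kl} this is Σ_k (∂x^k/∂x'^i)(∂x^k/∂x'^j).
Jacobian: ∂x/∂u = 1/a, ∂x/∂v = 0, ∂y/∂u = 0, ∂y/∂v = 1/b
g'_{uu} = (1/a)(1/a) + (0)(0) = 1/a^2
g'_{uv} = (1/a)(0) + (0)(1/b) = 0
g'_{vv} = (0)(0) + (1/b)(1/b) = 1/b^2
g'_{ij} = diag(1/a^2, 1/b^2)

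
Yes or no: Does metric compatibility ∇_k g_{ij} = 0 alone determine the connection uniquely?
One also needs vanishing torsion; metric compatibility plus torsion-freeness singles out the Levi-Civita connection.
No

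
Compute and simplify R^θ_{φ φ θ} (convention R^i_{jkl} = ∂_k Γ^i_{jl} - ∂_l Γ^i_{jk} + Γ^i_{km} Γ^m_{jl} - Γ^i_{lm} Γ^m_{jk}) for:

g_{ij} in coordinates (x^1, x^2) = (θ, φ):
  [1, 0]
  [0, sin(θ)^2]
Non-zero Christoffel symbols (Γ^k_{ij} = Γ^k_{ji}):
Γ^θ_{φ φ} = -sin(2*θ)/2
Γ^φ_{θ φ} = 1/tan(θ)
R^θ_{φ φ θ} = ∂_φ Γ^θ_{φ θ} - ∂_θ Γ^θ_{φ φ} + Γ^θ_{φ m} Γ^m_{φ θ} - Γ^θ_{θ m} Γ^m_{φ φ}
  = (0) - (-cos(2*θ)) + (-cos(θ)^2) - (0) = -sin(θ)^2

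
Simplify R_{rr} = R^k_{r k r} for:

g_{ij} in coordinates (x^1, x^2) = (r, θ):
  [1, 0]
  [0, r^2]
Non-zero Christoffel symbols (Γ^k_{ij} = Γ^k_{ji}):
Γ^r_{θ θ} = -r
Γ^θ_{r θ} = 1/r
R^r_{r r r} = 0 (a repeated index in an antisymmetric pair)
R^θ_{r θ r} = ∂_θ Γ^θ_{r r} - ∂_r Γ^θ_{r θ} + Γ^θ_{θ m} Γ^m_{r r} - Γ^θ_{r m} Γ^m_{r θ}
  = (0) - (-1/r^2) + (0) - (1/r^2) = 0
R_{rr} = R^r_{r r r} + R^θ_{r θ r} = (0) + (0) = 0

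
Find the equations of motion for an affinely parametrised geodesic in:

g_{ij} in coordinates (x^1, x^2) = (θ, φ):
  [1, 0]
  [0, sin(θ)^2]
Geodesic equation: d^2x^k/dλ^2 + Γ^k_{ij} (dx^i/dλ)(dx^j/dλ) = 0.
Non-zero Christoffel symbols:
Γ^θ_{φ φ} = -sin(2*θ)/2
Γ^φ_{θ φ} = 1/tan(θ)
Substituting (the symmetric pair Γ^k_{ij}, Γ^k_{ji} combines into a factor 2):
d^2θ/dλ^2 - (sin(2*θ)/2) (dφ/dλ)^2 = 0
d^2φ/dλ^2 + (2/tan(θ)) (dθ/dλ)(dφ/dλ) = 0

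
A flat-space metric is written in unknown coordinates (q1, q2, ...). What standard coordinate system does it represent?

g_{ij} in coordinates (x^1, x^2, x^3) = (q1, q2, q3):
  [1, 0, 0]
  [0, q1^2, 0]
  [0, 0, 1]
The line element ds^2 = dq1^2 + q1^2 dq2^2 + dq3^2 is dr^2 + r^2 dθ^2 + dz^2 with q1 = r, q2 = θ, q3 = z.
cylindrical coordinates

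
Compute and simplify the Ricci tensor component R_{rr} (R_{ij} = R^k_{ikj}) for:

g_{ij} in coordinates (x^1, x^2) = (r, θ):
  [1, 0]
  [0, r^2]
Non-zero Christoffel symbols (Γ^k_{ij} = Γ^k_{ji}):
Γ^r_{θ θ} = -r
Γ^θ_{r θ} = 1/r
R^r_{r r r} = 0 (a repeated index in an antisymmetric pair)
R^θ_{r θ r} = ∂_θ Γ^θ_{r r} - ∂_r Γ^θ_{r θ} + Γ^θ_{θ m} Γ^m_{r r} - Γ^θ_{r m} Γ^m_{r θ}
  = (0) - (-1/r^2) + (0) - (1/r^2) = 0
R_{rr} = R^r_{r r r} + R^θ_{r θ r} = (0) + (0) = 0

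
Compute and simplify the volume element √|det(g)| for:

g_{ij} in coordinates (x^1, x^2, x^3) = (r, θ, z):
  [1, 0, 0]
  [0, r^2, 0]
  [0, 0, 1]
det(g) = r^2
√|det(g)| = r
Volume element: dV = r dr dθ dz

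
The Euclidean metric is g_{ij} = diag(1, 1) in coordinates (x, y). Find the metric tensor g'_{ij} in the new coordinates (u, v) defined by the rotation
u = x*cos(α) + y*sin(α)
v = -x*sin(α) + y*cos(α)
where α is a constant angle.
Invert the transformation: x = u*cos(α) - v*sin(α), y = u*sin(α) + v*cos(α)
g'_{ij} = (∂x^k/∂x'^i)(∂x^l/∂x'^j) g_{kl}; with g_{kl} = δ_{kl} this is Σ_k (∂x^k/∂x'^i)(∂x^k/∂x'^j).
Jacobian: ∂x/∂u = cos(α), ∂x/∂v = -sin(α), ∂y/∂u = sin(α), ∂y/∂v = cos(α)
g'_{uu} = (cos(α))(cos(α)) + (sin(α))(sin(α)) = 1
g'_{uv} = (cos(α))(-sin(α)) + (sin(α))(cos(α)) = 0
g'_{vv} = (-sin(α))(-sin(α)) + (cos(α))(cos(α)) = 1
g'_{ij} = diag(1, 1)
The Euclidean metric is invariant under rotations.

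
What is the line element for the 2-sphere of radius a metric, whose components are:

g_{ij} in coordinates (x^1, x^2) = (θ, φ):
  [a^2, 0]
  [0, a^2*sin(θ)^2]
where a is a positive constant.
ds^2 = g_{ij} dx^i dx^j; only the non-zero components contribute.
ds^2 = a^2 dθ^2 + a^2*sin(θ)^2 dφ^2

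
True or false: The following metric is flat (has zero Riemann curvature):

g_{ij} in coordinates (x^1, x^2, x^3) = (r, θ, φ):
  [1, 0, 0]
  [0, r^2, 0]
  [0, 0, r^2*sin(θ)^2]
Non-zero Christoffel symbols:
Γ^r_{θ θ} = -r
Γ^r_{φ φ} = -r*sin(θ)^2
Γ^θ_{r θ} = 1/r
Γ^θ_{φ φ} = -sin(2*θ)/2
Γ^φ_{r φ} = 1/r
Γ^φ_{θ φ} = 1/tan(θ)
Ricci tensor: R_{rr} = 0, R_{rθ} = 0, R_{rφ} = 0, R_{θθ} = 0, R_{θφ} = 0, R_{φφ} = 0
All R_{ij} vanish; in 3 dimensions the Riemann tensor is fully determined by the Ricci tensor, so R^i_{jkl} = 0: the metric is flat (curvilinear coordinates on flat space).
True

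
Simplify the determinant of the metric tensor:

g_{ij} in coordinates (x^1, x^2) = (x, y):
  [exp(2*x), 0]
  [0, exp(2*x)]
For a 2×2 metric: det(g) = g_{11}·g_{22} - g_{12}·g_{21}
= (exp(2*x))·(exp(2*x)) - (0)·(0)
= exp(4*x) - 0
det(g) = exp(4*x)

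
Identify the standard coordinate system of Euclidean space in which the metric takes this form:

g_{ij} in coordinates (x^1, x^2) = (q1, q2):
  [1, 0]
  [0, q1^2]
The line element ds^2 = dq1^2 + q1^2 dq2^2 is dr^2 + r^2 dθ^2 with q1 = r, q2 = θ.
polar coordinates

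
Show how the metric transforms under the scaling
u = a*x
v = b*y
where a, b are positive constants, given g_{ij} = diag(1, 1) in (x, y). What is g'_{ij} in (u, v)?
Invert the transformation: x = u/a, y = v/b
g'_{ij} = (∂x^k/∂x'^i)(∂x^l/∂x'^j) g_{kl}; with g_{kl} = δ_{kl} this is Σ_k (∂x^k/∂x'^i)(∂x^k/∂x'^j).
Jacobian: ∂x/∂u = 1/a, ∂x/∂v = 0, ∂y/∂u = 0, ∂y/∂v = 1/b
g'_{uu} = (1/a)(1/a) + (0)(0) = 1/a^2
g'_{uv} = (1/a)(0) + (0)(1/b) = 0
g'_{vv} = (0)(0) + (1/b)(1/b) = 1/b^2
g'_{ij} = diag(1/a^2, 1/b^2)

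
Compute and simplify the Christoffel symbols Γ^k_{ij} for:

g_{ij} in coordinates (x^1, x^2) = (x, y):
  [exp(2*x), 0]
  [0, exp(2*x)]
Using Γ^k_{ij} = (1/2) g^{km} (∂_i g_{mj} + ∂_j g_{mi} - ∂_m g_{ij}); the metric is diagonal, so only the m = k term contributes.
Non-zero symbols (using the symmetry Γ^k_{ij} = Γ^k_{ji}):
Γ^x_{x x} = (1/2) g^{xx} (∂_x g_{xx} + ∂_x g_{xx} - ∂_x g_{xx}) = (1/2)(exp(-2*x))((2*exp(2*x)) + (2*exp(2*x)) - (2*exp(2*x))) = 1
Γ^x_{y y} = (1/2) g^{xx} (∂_y g_{xy} + ∂_y g_{xy} - ∂_x g_{yy}) = (1/2)(exp(-2*x))((0) + (0) - (2*exp(2*x))) = -1
Γ^y_{x y} = (1/2) g^{yy} (∂_x g_{yy} + ∂_y g_{yx} - ∂_y g_{xy}) = (1/2)(exp(-2*x))((2*exp(2*x)) + (0) - (0)) = 1
All other Christoffel symbols are zero.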